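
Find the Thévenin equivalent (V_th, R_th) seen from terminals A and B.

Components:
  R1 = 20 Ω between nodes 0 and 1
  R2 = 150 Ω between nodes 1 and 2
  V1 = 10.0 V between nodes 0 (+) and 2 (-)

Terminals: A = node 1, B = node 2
Step 1 — V_th is the open-circuit voltage V_A - V_B (nothing connected across the terminals).
Nodal analysis, taking node 2 as the 0 V reference.
Source V1 fixes V_0 = 10 V.
KCL at each unknown node (sum of currents leaving = 0; resistances in Ω):
  Node 1: (V_1 - 10)/20 + (V_1 - 0)/150 = 0
Collecting terms: 0.05667 × V_1 = 0.5  =>  V_1 = 8.824 V
V_th = V_1 - V_2 = 8.824 - 0 = 8.824 V
Step 2 — R_th: zero the source — replace V1 by a short circuit (node 2 merges into node 0) — and find the resistance seen between A (node 1) and B (node 0).
Reduce the network between node 1 (A) and node 0 (B) by series/parallel combination:
  Rp1 = R1 ‖ R2 (parallel, both between nodes 0 and 1) = 1/(1/20 + 1/150) = 17.65 Ω
R_th = 17.65 Ω

Final answer: V_th = 8.824 V, R_th = 17.65 Ω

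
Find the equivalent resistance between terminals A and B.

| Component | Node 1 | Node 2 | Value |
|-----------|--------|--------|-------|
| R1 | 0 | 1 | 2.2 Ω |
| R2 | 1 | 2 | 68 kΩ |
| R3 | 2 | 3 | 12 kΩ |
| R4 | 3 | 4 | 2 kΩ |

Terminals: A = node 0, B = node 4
Reduce the network between node 0 (A) and node 4 (B) by series/parallel combination:
  Rs1 = R1 + R2 (series, joined only at node 1) = 2.2 + 68000 = 68000 Ω
  Rs2 = R3 + Rs1 (series, joined only at node 2) = 12000 + 68000 = 80000 Ω
  Rs3 = R4 + Rs2 (series, joined only at node 3) = 2000 + 80000 = 82000 Ω
R_eq = 82 kΩ

Final answer: 82 kΩ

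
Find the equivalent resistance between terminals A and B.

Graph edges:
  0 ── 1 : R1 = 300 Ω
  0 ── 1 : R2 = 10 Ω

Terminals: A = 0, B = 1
Reduce the network between node 0 (A) and node 1 (B) by series/parallel combination:
  Rp1 = R1 ‖ R2 (parallel, both between nodes 0 and 1) = 1/(1/300 + 1/10) = 9.677 Ω
R_eq = 9.677 Ω

Final answer: 9.677 Ω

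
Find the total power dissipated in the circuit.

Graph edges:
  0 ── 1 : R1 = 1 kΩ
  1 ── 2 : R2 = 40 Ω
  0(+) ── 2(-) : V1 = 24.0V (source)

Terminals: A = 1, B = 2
Nodal analysis, taking node 2 as the 0 V reference.
Source V1 fixes V_0 = 24 V.
KCL at each unknown node (sum of currents leaving = 0; resistances in Ω):
  Node 1: (V_1 - 24)/1000 + (V_1 - 0)/40 = 0
Collecting terms: 0.026 × V_1 = 0.024  =>  V_1 = 0.9231 V
Power in each resistor, P = (ΔV)²/R:
  P_R1 = (24 - 0.9231)²/1000 = 0.5325 W
  P_R2 = (0.9231 - 0)²/40 = 0.0213 W
P_total = P_R1 + P_R2 = 0.5538 W

Final answer: 0.5538 W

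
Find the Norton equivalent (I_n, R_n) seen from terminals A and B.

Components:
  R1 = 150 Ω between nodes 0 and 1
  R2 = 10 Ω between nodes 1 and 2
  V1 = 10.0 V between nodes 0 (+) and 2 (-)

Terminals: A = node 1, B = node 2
Find the Thévenin equivalent first; then I_n = V_th/R_th and R_n = R_th.
Step 1 — V_th is the open-circuit voltage V_A - V_B (nothing connected across the terminals).
Nodal analysis, taking node 2 as the 0 V reference.
Source V1 fixes V_0 = 10 V.
KCL at each unknown node (sum of currents leaving = 0; resistances in Ω):
  Node 1: (V_1 - 10)/150 + (V_1 - 0)/10 = 0
Collecting terms: 0.1067 × V_1 = 0.06667  =>  V_1 = 0.625 V
V_th = V_1 - V_2 = 0.625 - 0 = 0.625 V
Step 2 — R_th: zero the source — replace V1 by a short circuit (node 2 merges into node 0) — and find the resistance seen between A (node 1) and B (node 0).
Reduce the network between node 1 (A) and node 0 (B) by series/parallel combination:
  Rp1 = R1 ‖ R2 (parallel, both between nodes 0 and 1) = 1/(1/150 + 1/10) = 9.375 Ω
R_th = 9.375 Ω
I_n = V_th/R_th = 0.625/9.375 = 0.06667 A, and R_n = R_th = 9.375 Ω

Final answer: I_n = 0.06667 A, R_n = 9.375 Ω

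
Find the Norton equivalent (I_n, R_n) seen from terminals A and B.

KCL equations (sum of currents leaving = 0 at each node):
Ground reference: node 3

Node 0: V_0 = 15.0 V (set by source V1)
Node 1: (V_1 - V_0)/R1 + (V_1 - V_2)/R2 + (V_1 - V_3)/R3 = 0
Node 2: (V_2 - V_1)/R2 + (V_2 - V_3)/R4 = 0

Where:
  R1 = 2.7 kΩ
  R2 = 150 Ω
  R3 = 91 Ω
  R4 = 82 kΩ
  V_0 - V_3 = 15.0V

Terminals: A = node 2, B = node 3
Find the Thévenin equivalent first; then I_n = V_th/R_th and R_n = R_th.
Step 1 — V_th is the open-circuit voltage V_A - V_B (nothing connected across the terminals).
Nodal analysis, taking node 3 as the 0 V reference.
Source V1 fixes V_0 = 15 V.
KCL at each unknown node (sum of currents leaving = 0; resistances in Ω):
  Node 1: (V_1 - 15)/2700 + (V_1 - V_2)/150 + (V_1 - 0)/91 = 0
  Node 2: (V_2 - V_1)/150 + (V_2 - 0)/82000 = 0
Collecting terms (coefficients in siemens):
  0.01803·V_1 - 0.006667·V_2 = 0.005556
  0.006679·V_2 - 0.006667·V_1 = 0
Determinant D = (0.01803)(0.006679) - (-0.006667)(-0.006667) = 0.00007595
V_1 = [(0.005556)(0.006679) - (-0.006667)(0)]/D = 0.4885 V
V_2 = [(0.01803)(0) - (0.005556)(-0.006667)]/D = 0.4877 V
V_th = V_2 - V_3 = 0.4877 - 0 = 0.4877 V
Step 2 — R_th: zero the source — replace V1 by a short circuit (node 3 merges into node 0) — and find the resistance seen between A (node 2) and B (node 0).
Reduce the network between node 2 (A) and node 0 (B) by series/parallel combination:
  Rp1 = R1 ‖ R3 (parallel, both between nodes 0 and 1) = 1/(1/2700 + 1/91) = 88.03 Ω
  Rs1 = R2 + Rp1 (series, joined only at node 1) = 150 + 88.03 = 238 Ω
  Rp2 = R4 ‖ Rs1 (parallel, both between nodes 0 and 2) = 1/(1/82000 + 1/238) = 237.3 Ω
R_th = 237.3 Ω
I_n = V_th/R_th = 0.4877/237.3 = 0.002055 A, and R_n = R_th = 237.3 Ω

Final answer: I_n = 0.002055 A, R_n = 237.3 Ω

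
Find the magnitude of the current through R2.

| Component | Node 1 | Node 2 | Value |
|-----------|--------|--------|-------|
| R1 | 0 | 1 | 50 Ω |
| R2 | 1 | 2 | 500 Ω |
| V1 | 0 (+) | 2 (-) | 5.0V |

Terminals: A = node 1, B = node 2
Nodal analysis, taking node 2 as the 0 V reference.
Source V1 fixes V_0 = 5 V.
KCL at each unknown node (sum of currents leaving = 0; resistances in Ω):
  Node 1: (V_1 - 5)/50 + (V_1 - 0)/500 = 0
Collecting terms: 0.022 × V_1 = 0.1  =>  V_1 = 4.545 V
I_R2 = (V_1 - V_2)/R2 = (4.545 - 0)/500 = 0.009091 A
|I_R2| = 0.009091 A

Final answer: |I_R2| = 0.009091 A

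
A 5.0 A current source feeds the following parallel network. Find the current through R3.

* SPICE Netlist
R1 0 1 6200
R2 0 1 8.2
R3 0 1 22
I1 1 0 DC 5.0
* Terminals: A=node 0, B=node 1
All resistors sit directly between nodes 0 and 1, so they are in parallel and share one voltage V; the full source current 5 A splits among them.
1/R_par = 1/6200 + 1/8.2 + 1/22 = 0.1676 S  =>  R_par = 5.968 Ω
V = I × R_par = 5 × 5.968 = 29.84 V
I_R3 = V/R3 = 29.84/22 = 1.356 A

Final answer: 1.356 A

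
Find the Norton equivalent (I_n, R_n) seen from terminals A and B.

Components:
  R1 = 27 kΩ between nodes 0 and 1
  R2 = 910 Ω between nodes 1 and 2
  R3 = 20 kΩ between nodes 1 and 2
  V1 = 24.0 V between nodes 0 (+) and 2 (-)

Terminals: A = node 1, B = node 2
Find the Thévenin equivalent first; then I_n = V_th/R_th and R_n = R_th.
Step 1 — V_th is the open-circuit voltage V_A - V_B (nothing connected across the terminals).
Nodal analysis, taking node 2 as the 0 V reference.
Source V1 fixes V_0 = 24 V.
KCL at each unknown node (sum of currents leaving = 0; resistances in Ω):
  Node 1: (V_1 - 24)/27000 + (V_1 - 0)/910 + (V_1 - 0)/20000 = 0
Collecting terms: 0.001186 × V_1 = 0.0008889  =>  V_1 = 0.7495 V
V_th = V_1 - V_2 = 0.7495 - 0 = 0.7495 V
Step 2 — R_th: zero the source — replace V1 by a short circuit (node 2 merges into node 0) — and find the resistance seen between A (node 1) and B (node 0).
Reduce the network between node 1 (A) and node 0 (B) by series/parallel combination:
  Rp1 = R1 ‖ R2 ‖ R3 (parallel, all between nodes 0 and 1) = 1/(1/27000 + 1/910 + 1/20000) = 843.2 Ω
R_th = 843.2 Ω
I_n = V_th/R_th = 0.7495/843.2 = 0.0008889 A, and R_n = R_th = 843.2 Ω

Final answer: I_n = 0.0008889 A, R_n = 843.2 Ω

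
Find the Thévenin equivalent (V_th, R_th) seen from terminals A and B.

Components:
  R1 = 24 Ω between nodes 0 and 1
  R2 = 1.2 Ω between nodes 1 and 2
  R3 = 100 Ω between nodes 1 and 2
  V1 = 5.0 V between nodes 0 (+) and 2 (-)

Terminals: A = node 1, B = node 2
Step 1 — V_th is the open-circuit voltage V_A - V_B (nothing connected across the terminals).
Nodal analysis, taking node 2 as the 0 V reference.
Source V1 fixes V_0 = 5 V.
KCL at each unknown node (sum of currents leaving = 0; resistances in Ω):
  Node 1: (V_1 - 5)/24 + (V_1 - 0)/1.2 + (V_1 - 0)/100 = 0
Collecting terms: 0.885 × V_1 = 0.2083  =>  V_1 = 0.2354 V
V_th = V_1 - V_2 = 0.2354 - 0 = 0.2354 V
Step 2 — R_th: zero the source — replace V1 by a short circuit (node 2 merges into node 0) — and find the resistance seen between A (node 1) and B (node 0).
Reduce the network between node 1 (A) and node 0 (B) by series/parallel combination:
  Rp1 = R1 ‖ R2 ‖ R3 (parallel, all between nodes 0 and 1) = 1/(1/24 + 1/1.2 + 1/100) = 1.13 Ω
R_th = 1.13 Ω

Final answer: V_th = 0.2354 V, R_th = 1.13 Ω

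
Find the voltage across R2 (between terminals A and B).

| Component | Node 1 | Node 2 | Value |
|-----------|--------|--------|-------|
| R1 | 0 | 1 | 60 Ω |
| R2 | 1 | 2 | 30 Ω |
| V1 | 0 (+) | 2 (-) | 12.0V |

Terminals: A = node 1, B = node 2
R1 and R2 are in series across V1 (node 0 → node 1 → node 2), and the output A–B is taken across R2, so this is a voltage divider.
Series current: I = V1/(R1 + R2) = 12/(60 + 30) = 12/90 = 0.1333 A
V_R2 = I × R2 = V1 × R2/(R1 + R2) = 12 × 30/90 = 4 V

Final answer: 4 V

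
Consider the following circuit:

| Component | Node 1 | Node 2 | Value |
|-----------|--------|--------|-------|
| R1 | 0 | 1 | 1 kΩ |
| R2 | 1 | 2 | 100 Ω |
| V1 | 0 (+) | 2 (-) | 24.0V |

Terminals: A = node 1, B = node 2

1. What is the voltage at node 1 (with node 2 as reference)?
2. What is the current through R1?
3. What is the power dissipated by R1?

Nodal analysis, taking node 2 as the 0 V reference.
Source V1 fixes V_0 = 24 V.
KCL at each unknown node (sum of currents leaving = 0; resistances in Ω):
  Node 1: (V_1 - 24)/1000 + (V_1 - 0)/100 = 0
Collecting terms: 0.011 × V_1 = 0.024  =>  V_1 = 2.182 V
Part 1:
  Read off the nodal solution: V_1 = 2.182 V
Part 2:
  I_R1 = (V_0 - V_1)/R1 = (24 - 2.182)/1000 = 0.02182 A
  Magnitude: I_R1 = 0.02182 A
Part 3:
  I_R1 = (V_0 - V_1)/R1 = (24 - 2.182)/1000 = 0.02182 A
  P_R1 = I_R1² × R1 = (0.02182)² × 1000 = 0.476 W

Final answers:
1. V_1 = 2.182 V
2. I_R1 = 0.02182 A
3. P_R1 = 0.476 W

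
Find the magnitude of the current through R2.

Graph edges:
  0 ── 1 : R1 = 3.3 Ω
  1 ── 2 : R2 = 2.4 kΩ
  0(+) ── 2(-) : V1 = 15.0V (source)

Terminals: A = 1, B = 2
Nodal analysis, taking node 2 as the 0 V reference.
Source V1 fixes V_0 = 15 V.
KCL at each unknown node (sum of currents leaving = 0; resistances in Ω):
  Node 1: (V_1 - 15)/3.3 + (V_1 - 0)/2400 = 0
Collecting terms: 0.3034 × V_1 = 4.545  =>  V_1 = 14.98 V
I_R2 = (V_1 - V_2)/R2 = (14.98 - 0)/2400 = 0.006241 A
|I_R2| = 0.006241 A

Final answer: |I_R2| = 0.006241 A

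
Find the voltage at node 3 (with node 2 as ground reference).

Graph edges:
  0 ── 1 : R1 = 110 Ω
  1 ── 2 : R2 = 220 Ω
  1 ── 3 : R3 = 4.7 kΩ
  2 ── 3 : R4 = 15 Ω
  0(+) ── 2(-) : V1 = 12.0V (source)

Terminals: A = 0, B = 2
Nodal analysis, taking node 2 as the 0 V reference.
Source V1 fixes V_0 = 12 V.
KCL at each unknown node (sum of currents leaving = 0; resistances in Ω):
  Node 1: (V_1 - 12)/110 + (V_1 - 0)/220 + (V_1 - V_3)/4700 = 0
  Node 3: (V_3 - V_1)/4700 + (V_3 - 0)/15 = 0
Collecting terms (coefficients in siemens):
  0.01385·V_1 - 0.0002128·V_3 = 0.1091
  0.06688·V_3 - 0.0002128·V_1 = 0
Determinant D = (0.01385)(0.06688) - (-0.0002128)(-0.0002128) = 0.0009262
V_1 = [(0.1091)(0.06688) - (-0.0002128)(0)]/D = 7.877 V
V_3 = [(0.01385)(0) - (0.1091)(-0.0002128)]/D = 0.02506 V
The requested potential is V_3 = 0.02506 V.

Final answer: V_3 = 0.02506 V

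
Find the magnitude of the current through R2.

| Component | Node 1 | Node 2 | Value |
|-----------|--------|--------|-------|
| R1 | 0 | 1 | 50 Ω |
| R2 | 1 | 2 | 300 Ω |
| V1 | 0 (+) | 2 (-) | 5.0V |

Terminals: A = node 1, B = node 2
Nodal analysis, taking node 2 as the 0 V reference.
Source V1 fixes V_0 = 5 V.
KCL at each unknown node (sum of currents leaving = 0; resistances in Ω):
  Node 1: (V_1 - 5)/50 + (V_1 - 0)/300 = 0
Collecting terms: 0.02333 × V_1 = 0.1  =>  V_1 = 4.286 V
I_R2 = (V_1 - V_2)/R2 = (4.286 - 0)/300 = 0.01429 A
|I_R2| = 0.01429 A

Final answer: |I_R2| = 0.01429 A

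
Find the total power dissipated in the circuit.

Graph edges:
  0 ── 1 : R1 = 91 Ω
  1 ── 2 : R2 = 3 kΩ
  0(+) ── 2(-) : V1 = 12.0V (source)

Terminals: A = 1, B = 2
Nodal analysis, taking node 2 as the 0 V reference.
Source V1 fixes V_0 = 12 V.
KCL at each unknown node (sum of currents leaving = 0; resistances in Ω):
  Node 1: (V_1 - 12)/91 + (V_1 - 0)/3000 = 0
Collecting terms: 0.01132 × V_1 = 0.1319  =>  V_1 = 11.65 V
Power in each resistor, P = (ΔV)²/R:
  P_R1 = (12 - 11.65)²/91 = 0.001372 W
  P_R2 = (11.65 - 0)²/3000 = 0.04522 W
P_total = P_R1 + P_R2 = 0.04659 W

Final answer: 0.04659 W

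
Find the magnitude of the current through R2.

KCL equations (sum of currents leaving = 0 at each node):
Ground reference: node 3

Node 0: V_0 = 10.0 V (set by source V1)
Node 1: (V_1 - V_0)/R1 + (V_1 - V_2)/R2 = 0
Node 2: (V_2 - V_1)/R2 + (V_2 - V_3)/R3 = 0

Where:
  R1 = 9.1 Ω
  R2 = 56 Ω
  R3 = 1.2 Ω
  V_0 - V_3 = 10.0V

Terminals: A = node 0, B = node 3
Nodal analysis, taking node 3 as the 0 V reference.
Source V1 fixes V_0 = 10 V.
KCL at each unknown node (sum of currents leaving = 0; resistances in Ω):
  Node 1: (V_1 - 10)/9.1 + (V_1 - V_2)/56 = 0
  Node 2: (V_2 - V_1)/56 + (V_2 - 0)/1.2 = 0
Collecting terms (coefficients in siemens):
  0.1277·V_1 - 0.01786·V_2 = 1.099
  0.8512·V_2 - 0.01786·V_1 = 0
Determinant D = (0.1277)(0.8512) - (-0.01786)(-0.01786) = 0.1084
V_1 = [(1.099)(0.8512) - (-0.01786)(0)]/D = 8.627 V
V_2 = [(0.1277)(0) - (1.099)(-0.01786)]/D = 0.181 V
I_R2 = (V_1 - V_2)/R2 = (8.627 - 0.181)/56 = 0.1508 A
|I_R2| = 0.1508 A

Final answer: |I_R2| = 0.1508 A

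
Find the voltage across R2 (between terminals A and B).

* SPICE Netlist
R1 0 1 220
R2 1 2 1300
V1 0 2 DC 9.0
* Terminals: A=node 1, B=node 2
R1 and R2 are in series across V1 (node 0 → node 1 → node 2), and the output A–B is taken across R2, so this is a voltage divider.
Series current: I = V1/(R1 + R2) = 9/(220 + 1300) = 9/1520 = 0.005921 A
V_R2 = I × R2 = V1 × R2/(R1 + R2) = 9 × 1300/1520 = 7.697 V

Final answer: 7.697 V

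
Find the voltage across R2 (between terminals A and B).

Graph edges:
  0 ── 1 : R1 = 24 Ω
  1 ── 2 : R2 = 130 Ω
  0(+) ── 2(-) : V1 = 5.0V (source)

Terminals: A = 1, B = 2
R1 and R2 are in series across V1 (node 0 → node 1 → node 2), and the output A–B is taken across R2, so this is a voltage divider.
Series current: I = V1/(R1 + R2) = 5/(24 + 130) = 5/154 = 0.03247 A
V_R2 = I × R2 = V1 × R2/(R1 + R2) = 5 × 130/154 = 4.221 V

Final answer: 4.221 V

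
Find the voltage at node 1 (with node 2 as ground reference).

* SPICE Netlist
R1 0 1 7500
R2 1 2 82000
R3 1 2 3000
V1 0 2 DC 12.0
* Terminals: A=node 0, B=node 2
Nodal analysis, taking node 2 as the 0 V reference.
Source V1 fixes V_0 = 12 V.
KCL at each unknown node (sum of currents leaving = 0; resistances in Ω):
  Node 1: (V_1 - 12)/7500 + (V_1 - 0)/82000 + (V_1 - 0)/3000 = 0
Collecting terms: 0.0004789 × V_1 = 0.0016  =>  V_1 = 3.341 V
The requested potential is V_1 = 3.341 V.

Final answer: V_1 = 3.341 V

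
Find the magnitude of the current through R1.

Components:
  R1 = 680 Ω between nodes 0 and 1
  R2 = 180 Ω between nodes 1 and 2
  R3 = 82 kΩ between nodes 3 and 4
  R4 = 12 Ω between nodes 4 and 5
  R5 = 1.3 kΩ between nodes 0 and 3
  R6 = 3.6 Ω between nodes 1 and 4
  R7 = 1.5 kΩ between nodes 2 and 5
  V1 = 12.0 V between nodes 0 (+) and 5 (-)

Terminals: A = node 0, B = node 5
Nodal analysis, taking node 5 as the 0 V reference.
Source V1 fixes V_0 = 12 V.
KCL at each unknown node (sum of currents leaving = 0; resistances in Ω):
  Node 1: (V_1 - 12)/680 + (V_1 - V_2)/180 + (V_1 - V_4)/3.6 = 0
  Node 2: (V_2 - V_1)/180 + (V_2 - 0)/1500 = 0
  Node 3: (V_3 - V_4)/82000 + (V_3 - 12)/1300 = 0
  Node 4: (V_4 - V_3)/82000 + (V_4 - 0)/12 + (V_4 - V_1)/3.6 = 0
Collecting terms (coefficients in siemens):
  0.2848·V_1 - 0.005556·V_2 - 0.2778·V_4 = 0.01765
  0.006222·V_2 - 0.005556·V_1 = 0
  0.0007814·V_3 - 0.0000122·V_4 = 0.009231
  0.3611·V_4 - 0.2778·V_1 - 0.0000122·V_3 = 0
Solving these 4 simultaneous equations (Gaussian elimination) gives:
  V_1 = 0.2683 V, V_2 = 0.2396 V, V_3 = 11.82 V, V_4 = 0.2068 V
I_R1 = (V_0 - V_1)/R1 = (12 - 0.2683)/680 = 0.01725 A
|I_R1| = 0.01725 A

Final answer: |I_R1| = 0.01725 A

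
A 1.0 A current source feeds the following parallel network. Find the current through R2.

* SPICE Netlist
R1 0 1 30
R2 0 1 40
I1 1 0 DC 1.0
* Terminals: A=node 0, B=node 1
All resistors sit directly between nodes 0 and 1, so they are in parallel and share one voltage V; the full source current 1 A splits among them.
1/R_par = 1/30 + 1/40 = 0.05833 S  =>  R_par = 17.14 Ω
V = I × R_par = 1 × 17.14 = 17.14 V
I_R2 = V/R2 = 17.14/40 = 0.4286 A

Final answer: 0.4286 A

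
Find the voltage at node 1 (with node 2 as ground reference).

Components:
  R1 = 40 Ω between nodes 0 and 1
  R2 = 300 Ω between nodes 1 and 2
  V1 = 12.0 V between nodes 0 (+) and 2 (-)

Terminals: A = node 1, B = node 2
Nodal analysis, taking node 2 as the 0 V reference.
Source V1 fixes V_0 = 12 V.
KCL at each unknown node (sum of currents leaving = 0; resistances in Ω):
  Node 1: (V_1 - 12)/40 + (V_1 - 0)/300 = 0
Collecting terms: 0.02833 × V_1 = 0.3  =>  V_1 = 10.59 V
The requested potential is V_1 = 10.59 V.

Final answer: V_1 = 10.59 V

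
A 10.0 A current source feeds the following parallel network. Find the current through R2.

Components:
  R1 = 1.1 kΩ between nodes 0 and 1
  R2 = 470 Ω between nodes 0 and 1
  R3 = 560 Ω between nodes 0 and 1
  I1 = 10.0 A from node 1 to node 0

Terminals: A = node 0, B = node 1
All resistors sit directly between nodes 0 and 1, so they are in parallel and share one voltage V; the full source current 10 A splits among them.
1/R_par = 1/1100 + 1/470 + 1/560 = 0.004822 S  =>  R_par = 207.4 Ω
V = I × R_par = 10 × 207.4 = 2074 V
I_R2 = V/R2 = 2074/470 = 4.412 A

Final answer: 4.412 A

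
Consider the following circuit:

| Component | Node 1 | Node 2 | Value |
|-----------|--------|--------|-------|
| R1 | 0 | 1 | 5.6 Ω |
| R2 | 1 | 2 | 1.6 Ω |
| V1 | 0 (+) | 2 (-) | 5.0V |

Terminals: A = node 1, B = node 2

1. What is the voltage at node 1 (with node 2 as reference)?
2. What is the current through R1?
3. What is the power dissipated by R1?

Nodal analysis, taking node 2 as the 0 V reference.
Source V1 fixes V_0 = 5 V.
KCL at each unknown node (sum of currents leaving = 0; resistances in Ω):
  Node 1: (V_1 - 5)/5.6 + (V_1 - 0)/1.6 = 0
Collecting terms: 0.8036 × V_1 = 0.8929  =>  V_1 = 1.111 V
Part 1:
  Read off the nodal solution: V_1 = 1.111 V
Part 2:
  I_R1 = (V_0 - V_1)/R1 = (5 - 1.111)/5.6 = 0.6944 A
  Magnitude: I_R1 = 0.6944 A
Part 3:
  I_R1 = (V_0 - V_1)/R1 = (5 - 1.111)/5.6 = 0.6944 A
  P_R1 = I_R1² × R1 = (0.6944)² × 5.6 = 2.701 W

Final answers:
1. V_1 = 1.111 V
2. I_R1 = 0.6944 A
3. P_R1 = 2.701 W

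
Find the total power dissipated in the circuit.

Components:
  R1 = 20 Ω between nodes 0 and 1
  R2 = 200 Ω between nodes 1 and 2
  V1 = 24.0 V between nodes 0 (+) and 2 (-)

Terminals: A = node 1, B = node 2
Nodal analysis, taking node 2 as the 0 V reference.
Source V1 fixes V_0 = 24 V.
KCL at each unknown node (sum of currents leaving = 0; resistances in Ω):
  Node 1: (V_1 - 24)/20 + (V_1 - 0)/200 = 0
Collecting terms: 0.055 × V_1 = 1.2  =>  V_1 = 21.82 V
Power in each resistor, P = (ΔV)²/R:
  P_R1 = (24 - 21.82)²/20 = 0.238 W
  P_R2 = (21.82 - 0)²/200 = 2.38 W
P_total = P_R1 + P_R2 = 2.618 W

Final answer: 2.618 W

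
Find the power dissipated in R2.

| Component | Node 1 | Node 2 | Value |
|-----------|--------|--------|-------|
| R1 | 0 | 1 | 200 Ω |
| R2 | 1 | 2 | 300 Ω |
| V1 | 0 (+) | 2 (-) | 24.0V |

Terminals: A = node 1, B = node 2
Nodal analysis, taking node 2 as the 0 V reference.
Source V1 fixes V_0 = 24 V.
KCL at each unknown node (sum of currents leaving = 0; resistances in Ω):
  Node 1: (V_1 - 24)/200 + (V_1 - 0)/300 = 0
Collecting terms: 0.008333 × V_1 = 0.12  =>  V_1 = 14.4 V
I_R2 = (V_1 - V_2)/R2 = (14.4 - 0)/300 = 0.048 A
P_R2 = I_R2² × R2 = (0.048)² × 300 = 0.6912 W

Final answer: 0.6912 W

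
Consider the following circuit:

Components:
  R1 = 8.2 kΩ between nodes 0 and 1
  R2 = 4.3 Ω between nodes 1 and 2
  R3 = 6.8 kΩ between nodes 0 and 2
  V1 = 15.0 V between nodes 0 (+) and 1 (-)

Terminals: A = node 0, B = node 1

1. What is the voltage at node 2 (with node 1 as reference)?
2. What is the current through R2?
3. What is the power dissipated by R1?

Nodal analysis, taking node 1 as the 0 V reference.
Source V1 fixes V_0 = 15 V.
KCL at each unknown node (sum of currents leaving = 0; resistances in Ω):
  Node 2: (V_2 - 0)/4.3 + (V_2 - 15)/6800 = 0
Collecting terms: 0.2327 × V_2 = 0.002206  =>  V_2 = 0.009479 V
Part 1:
  Read off the nodal solution: V_2 = 0.009479 V
Part 2:
  I_R2 = (V_1 - V_2)/R2 = (0 - 0.009479)/4.3 = -0.002204 A
  Magnitude: I_R2 = 0.002204 A
Part 3:
  I_R1 = (V_0 - V_1)/R1 = (15 - 0)/8200 = 0.001829 A
  P_R1 = I_R1² × R1 = (0.001829)² × 8200 = 0.02744 W

Final answers:
1. V_2 = 0.009479 V
2. I_R2 = 0.002204 A
3. P_R1 = 0.02744 W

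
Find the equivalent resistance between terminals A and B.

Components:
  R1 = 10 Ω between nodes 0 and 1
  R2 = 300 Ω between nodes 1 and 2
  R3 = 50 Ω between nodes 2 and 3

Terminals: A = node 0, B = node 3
Reduce the network between node 0 (A) and node 3 (B) by series/parallel combination:
  Rs1 = R1 + R2 (series, joined only at node 1) = 10 + 300 = 310 Ω
  Rs2 = R3 + Rs1 (series, joined only at node 2) = 50 + 310 = 360 Ω
R_eq = 360 Ω

Final answer: 360 Ω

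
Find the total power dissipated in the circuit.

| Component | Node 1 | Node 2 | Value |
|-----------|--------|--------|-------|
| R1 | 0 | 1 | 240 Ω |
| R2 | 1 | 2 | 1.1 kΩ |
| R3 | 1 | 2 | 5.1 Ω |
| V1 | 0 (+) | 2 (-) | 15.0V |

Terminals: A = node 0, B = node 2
Nodal analysis, taking node 2 as the 0 V reference.
Source V1 fixes V_0 = 15 V.
KCL at each unknown node (sum of currents leaving = 0; resistances in Ω):
  Node 1: (V_1 - 15)/240 + (V_1 - 0)/1100 + (V_1 - 0)/5.1 = 0
Collecting terms: 0.2012 × V_1 = 0.0625  =>  V_1 = 0.3107 V
Power in each resistor, P = (ΔV)²/R:
  P_R1 = (15 - 0.3107)²/240 = 0.8991 W
  P_R2 = (0.3107 - 0)²/1100 = 0.00008776 W
  P_R3 = (0.3107 - 0)²/5.1 = 0.01893 W
P_total = P_R1 + P_R2 + P_R3 = 0.9181 W

Final answer: 0.9181 W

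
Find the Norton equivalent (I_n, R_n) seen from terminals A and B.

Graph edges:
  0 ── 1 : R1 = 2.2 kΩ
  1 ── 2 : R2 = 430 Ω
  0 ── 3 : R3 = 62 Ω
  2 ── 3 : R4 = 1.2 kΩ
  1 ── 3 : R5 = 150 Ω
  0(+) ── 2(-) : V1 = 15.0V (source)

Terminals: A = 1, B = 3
Find the Thévenin equivalent first; then I_n = V_th/R_th and R_n = R_th.
Step 1 — V_th is the open-circuit voltage V_A - V_B (nothing connected across the terminals).
Nodal analysis, taking node 2 as the 0 V reference.
Source V1 fixes V_0 = 15 V.
KCL at each unknown node (sum of currents leaving = 0; resistances in Ω):
  Node 1: (V_1 - 15)/2200 + (V_1 - 0)/430 + (V_1 - V_3)/150 = 0
  Node 3: (V_3 - 15)/62 + (V_3 - 0)/1200 + (V_3 - V_1)/150 = 0
Collecting terms (coefficients in siemens):
  0.009447·V_1 - 0.006667·V_3 = 0.006818
  0.02363·V_3 - 0.006667·V_1 = 0.2419
Determinant D = (0.009447)(0.02363) - (-0.006667)(-0.006667) = 0.0001788
V_1 = [(0.006818)(0.02363) - (-0.006667)(0.2419)]/D = 9.923 V
V_3 = [(0.009447)(0.2419) - (0.006818)(-0.006667)]/D = 13.04 V
V_th = V_1 - V_3 = 9.923 - 13.04 = -3.115 V
Step 2 — R_th: zero the source — replace V1 by a short circuit (node 2 merges into node 0) — and find the resistance seen between A (node 1) and B (node 3).
Reduce the network between node 1 (A) and node 3 (B) by series/parallel combination:
  Rp1 = R1 ‖ R2 (parallel, both between nodes 0 and 1) = 1/(1/2200 + 1/430) = 359.7 Ω
  Rp2 = R3 ‖ R4 (parallel, both between nodes 0 and 3) = 1/(1/62 + 1/1200) = 58.95 Ω
  Rs1 = Rp1 + Rp2 (series, joined only at node 0) = 359.7 + 58.95 = 418.6 Ω
  Rp3 = R5 ‖ Rs1 (parallel, both between nodes 1 and 3) = 1/(1/150 + 1/418.6) = 110.4 Ω
R_th = 110.4 Ω
I_n = V_th/R_th = -3.115/110.4 = -0.02821 A, and R_n = R_th = 110.4 Ω

Final answer: I_n = -0.02821 A, R_n = 110.4 Ω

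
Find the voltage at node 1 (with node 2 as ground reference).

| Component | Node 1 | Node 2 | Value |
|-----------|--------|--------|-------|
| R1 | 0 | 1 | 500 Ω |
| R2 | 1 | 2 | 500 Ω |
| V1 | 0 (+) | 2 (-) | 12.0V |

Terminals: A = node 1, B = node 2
Nodal analysis, taking node 2 as the 0 V reference.
Source V1 fixes V_0 = 12 V.
KCL at each unknown node (sum of currents leaving = 0; resistances in Ω):
  Node 1: (V_1 - 12)/500 + (V_1 - 0)/500 = 0
Collecting terms: 0.004 × V_1 = 0.024  =>  V_1 = 6 V
The requested potential is V_1 = 6 V.

Final answer: V_1 = 6 V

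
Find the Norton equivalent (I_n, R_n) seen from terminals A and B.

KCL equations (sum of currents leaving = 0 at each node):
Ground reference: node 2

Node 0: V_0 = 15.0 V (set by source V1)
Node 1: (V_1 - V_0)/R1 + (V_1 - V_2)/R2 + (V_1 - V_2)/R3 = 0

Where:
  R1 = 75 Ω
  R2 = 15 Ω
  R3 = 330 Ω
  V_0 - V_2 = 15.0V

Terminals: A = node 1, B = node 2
Find the Thévenin equivalent first; then I_n = V_th/R_th and R_n = R_th.
Step 1 — V_th is the open-circuit voltage V_A - V_B (nothing connected across the terminals).
Nodal analysis, taking node 2 as the 0 V reference.
Source V1 fixes V_0 = 15 V.
KCL at each unknown node (sum of currents leaving = 0; resistances in Ω):
  Node 1: (V_1 - 15)/75 + (V_1 - 0)/15 + (V_1 - 0)/330 = 0
Collecting terms: 0.08303 × V_1 = 0.2  =>  V_1 = 2.409 V
V_th = V_1 - V_2 = 2.409 - 0 = 2.409 V
Step 2 — R_th: zero the source — replace V1 by a short circuit (node 2 merges into node 0) — and find the resistance seen between A (node 1) and B (node 0).
Reduce the network between node 1 (A) and node 0 (B) by series/parallel combination:
  Rp1 = R1 ‖ R2 ‖ R3 (parallel, all between nodes 0 and 1) = 1/(1/75 + 1/15 + 1/330) = 12.04 Ω
R_th = 12.04 Ω
I_n = V_th/R_th = 2.409/12.04 = 0.2 A, and R_n = R_th = 12.04 Ω

Final answer: I_n = 0.2 A, R_n = 12.04 Ω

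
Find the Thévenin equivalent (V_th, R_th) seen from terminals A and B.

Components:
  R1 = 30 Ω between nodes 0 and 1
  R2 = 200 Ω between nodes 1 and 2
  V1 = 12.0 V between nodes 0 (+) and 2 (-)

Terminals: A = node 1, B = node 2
Step 1 — V_th is the open-circuit voltage V_A - V_B (nothing connected across the terminals).
Nodal analysis, taking node 2 as the 0 V reference.
Source V1 fixes V_0 = 12 V.
KCL at each unknown node (sum of currents leaving = 0; resistances in Ω):
  Node 1: (V_1 - 12)/30 + (V_1 - 0)/200 = 0
Collecting terms: 0.03833 × V_1 = 0.4  =>  V_1 = 10.43 V
V_th = V_1 - V_2 = 10.43 - 0 = 10.43 V
Step 2 — R_th: zero the source — replace V1 by a short circuit (node 2 merges into node 0) — and find the resistance seen between A (node 1) and B (node 0).
Reduce the network between node 1 (A) and node 0 (B) by series/parallel combination:
  Rp1 = R1 ‖ R2 (parallel, both between nodes 0 and 1) = 1/(1/30 + 1/200) = 26.09 Ω
R_th = 26.09 Ω

Final answer: V_th = 10.43 V, R_th = 26.09 Ω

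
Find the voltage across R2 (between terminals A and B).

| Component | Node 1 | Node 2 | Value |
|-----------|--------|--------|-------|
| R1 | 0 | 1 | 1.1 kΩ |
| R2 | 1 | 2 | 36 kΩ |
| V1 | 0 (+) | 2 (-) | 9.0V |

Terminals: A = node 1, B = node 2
R1 and R2 are in series across V1 (node 0 → node 1 → node 2), and the output A–B is taken across R2, so this is a voltage divider.
Series current: I = V1/(R1 + R2) = 9/(1100 + 36000) = 9/37100 = 0.0002426 A
V_R2 = I × R2 = V1 × R2/(R1 + R2) = 9 × 36000/37100 = 8.733 V

Final answer: 8.733 V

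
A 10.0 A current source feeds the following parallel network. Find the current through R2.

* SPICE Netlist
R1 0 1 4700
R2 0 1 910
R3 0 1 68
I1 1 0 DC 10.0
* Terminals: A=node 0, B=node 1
All resistors sit directly between nodes 0 and 1, so they are in parallel and share one voltage V; the full source current 10 A splits among them.
1/R_par = 1/4700 + 1/910 + 1/68 = 0.01602 S  =>  R_par = 62.43 Ω
V = I × R_par = 10 × 62.43 = 624.3 V
I_R2 = V/R2 = 624.3/910 = 0.6861 A

Final answer: 0.6861 A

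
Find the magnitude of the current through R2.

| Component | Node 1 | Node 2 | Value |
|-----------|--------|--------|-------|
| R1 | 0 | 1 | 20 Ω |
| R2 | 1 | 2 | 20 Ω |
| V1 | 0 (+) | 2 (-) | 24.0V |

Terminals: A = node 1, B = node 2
Nodal analysis, taking node 2 as the 0 V reference.
Source V1 fixes V_0 = 24 V.
KCL at each unknown node (sum of currents leaving = 0; resistances in Ω):
  Node 1: (V_1 - 24)/20 + (V_1 - 0)/20 = 0
Collecting terms: 0.1 × V_1 = 1.2  =>  V_1 = 12 V
I_R2 = (V_1 - V_2)/R2 = (12 - 0)/20 = 0.6 A
|I_R2| = 0.6 A

Final answer: |I_R2| = 0.6 A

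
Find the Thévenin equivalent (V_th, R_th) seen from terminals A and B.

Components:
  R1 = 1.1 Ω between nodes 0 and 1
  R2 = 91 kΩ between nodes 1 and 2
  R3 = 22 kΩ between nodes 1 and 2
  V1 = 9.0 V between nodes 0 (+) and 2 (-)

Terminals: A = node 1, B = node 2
Step 1 — V_th is the open-circuit voltage V_A - V_B (nothing connected across the terminals).
Nodal analysis, taking node 2 as the 0 V reference.
Source V1 fixes V_0 = 9 V.
KCL at each unknown node (sum of currents leaving = 0; resistances in Ω):
  Node 1: (V_1 - 9)/1.1 + (V_1 - 0)/91000 + (V_1 - 0)/22000 = 0
Collecting terms: 0.9091 × V_1 = 8.182  =>  V_1 = 8.999 V
V_th = V_1 - V_2 = 8.999 - 0 = 8.999 V
Step 2 — R_th: zero the source — replace V1 by a short circuit (node 2 merges into node 0) — and find the resistance seen between A (node 1) and B (node 0).
Reduce the network between node 1 (A) and node 0 (B) by series/parallel combination:
  Rp1 = R1 ‖ R2 ‖ R3 (parallel, all between nodes 0 and 1) = 1/(1/1.1 + 1/91000 + 1/22000) = 1.1 Ω
R_th = 1.1 Ω

Final answer: V_th = 8.999 V, R_th = 1.1 Ω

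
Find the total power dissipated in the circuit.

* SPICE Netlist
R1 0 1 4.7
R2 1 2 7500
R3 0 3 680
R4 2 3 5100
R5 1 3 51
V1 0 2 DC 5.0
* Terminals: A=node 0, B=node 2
Nodal analysis, taking node 2 as the 0 V reference.
Source V1 fixes V_0 = 5 V.
KCL at each unknown node (sum of currents leaving = 0; resistances in Ω):
  Node 1: (V_1 - 5)/4.7 + (V_1 - 0)/7500 + (V_1 - V_3)/51 = 0
  Node 3: (V_3 - 5)/680 + (V_3 - 0)/5100 + (V_3 - V_1)/51 = 0
Collecting terms (coefficients in siemens):
  0.2325·V_1 - 0.01961·V_3 = 1.064
  0.02127·V_3 - 0.01961·V_1 = 0.007353
Determinant D = (0.2325)(0.02127) - (-0.01961)(-0.01961) = 0.004562
V_1 = [(1.064)(0.02127) - (-0.01961)(0.007353)]/D = 4.993 V
V_3 = [(0.2325)(0.007353) - (1.064)(-0.01961)]/D = 4.947 V
Power in each resistor, P = (ΔV)²/R:
  P_R1 = (5 - 4.993)²/4.7 = 0.00001141 W
  P_R2 = (4.993 - 0)²/7500 = 0.003324 W
  P_R3 = (5 - 4.947)²/680 = 0.000004105 W
  P_R4 = (0 - 4.947)²/5100 = 0.004799 W
  P_R5 = (4.993 - 4.947)²/51 = 0.00004061 W
P_total = P_R1 + P_R2 + P_R3 + P_R4 + P_R5 = 0.008179 W

Final answer: 0.008179 W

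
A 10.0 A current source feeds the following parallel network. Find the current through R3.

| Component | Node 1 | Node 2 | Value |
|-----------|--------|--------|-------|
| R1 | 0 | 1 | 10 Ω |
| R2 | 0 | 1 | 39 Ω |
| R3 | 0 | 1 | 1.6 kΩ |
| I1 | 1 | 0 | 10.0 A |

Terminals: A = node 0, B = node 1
All resistors sit directly between nodes 0 and 1, so they are in parallel and share one voltage V; the full source current 10 A splits among them.
1/R_par = 1/10 + 1/39 + 1/1600 = 0.1263 S  =>  R_par = 7.92 Ω
V = I × R_par = 10 × 7.92 = 79.2 V
I_R3 = V/R3 = 79.2/1600 = 0.0495 A

Final answer: 0.0495 A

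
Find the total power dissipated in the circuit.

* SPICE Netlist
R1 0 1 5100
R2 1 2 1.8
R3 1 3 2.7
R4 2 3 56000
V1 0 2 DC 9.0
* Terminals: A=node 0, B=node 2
Nodal analysis, taking node 2 as the 0 V reference.
Source V1 fixes V_0 = 9 V.
KCL at each unknown node (sum of currents leaving = 0; resistances in Ω):
  Node 1: (V_1 - 9)/5100 + (V_1 - 0)/1.8 + (V_1 - V_3)/2.7 = 0
  Node 3: (V_3 - V_1)/2.7 + (V_3 - 0)/56000 = 0
Collecting terms (coefficients in siemens):
  0.9261·V_1 - 0.3704·V_3 = 0.001765
  0.3704·V_3 - 0.3704·V_1 = 0
Determinant D = (0.9261)(0.3704) - (-0.3704)(-0.3704) = 0.2059
V_1 = [(0.001765)(0.3704) - (-0.3704)(0)]/D = 0.003175 V
V_3 = [(0.9261)(0) - (0.001765)(-0.3704)]/D = 0.003175 V
Power in each resistor, P = (ΔV)²/R:
  P_R1 = (9 - 0.003175)²/5100 = 0.01587 W
  P_R2 = (0.003175 - 0)²/1.8 = 0.000005601 W
  P_R3 = (0.003175 - 0.003175)²/2.7 = 0.00000000000000868 W
  P_R4 = (0 - 0.003175)²/56000 = 0.00000000018 W
P_total = P_R1 + P_R2 + P_R3 + P_R4 = 0.01588 W

Final answer: 0.01588 W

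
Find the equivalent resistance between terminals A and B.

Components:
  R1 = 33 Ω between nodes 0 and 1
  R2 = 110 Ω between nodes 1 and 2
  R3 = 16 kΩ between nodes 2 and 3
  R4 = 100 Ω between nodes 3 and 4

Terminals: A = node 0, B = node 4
Reduce the network between node 0 (A) and node 4 (B) by series/parallel combination:
  Rs1 = R1 + R2 (series, joined only at node 1) = 33 + 110 = 143 Ω
  Rs2 = R3 + Rs1 (series, joined only at node 2) = 16000 + 143 = 16140 Ω
  Rs3 = R4 + Rs2 (series, joined only at node 3) = 100 + 16140 = 16240 Ω
R_eq = 16.24 kΩ

Final answer: 16.24 kΩ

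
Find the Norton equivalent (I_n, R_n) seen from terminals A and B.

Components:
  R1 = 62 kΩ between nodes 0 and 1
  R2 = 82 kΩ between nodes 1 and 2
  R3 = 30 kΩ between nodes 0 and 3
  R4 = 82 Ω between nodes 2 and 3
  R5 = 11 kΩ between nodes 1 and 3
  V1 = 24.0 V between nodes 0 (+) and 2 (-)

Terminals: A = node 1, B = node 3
Find the Thévenin equivalent first; then I_n = V_th/R_th and R_n = R_th.
Step 1 — V_th is the open-circuit voltage V_A - V_B (nothing connected across the terminals).
Nodal analysis, taking node 2 as the 0 V reference.
Source V1 fixes V_0 = 24 V.
KCL at each unknown node (sum of currents leaving = 0; resistances in Ω):
  Node 1: (V_1 - 24)/62000 + (V_1 - 0)/82000 + (V_1 - V_3)/11000 = 0
  Node 3: (V_3 - 24)/30000 + (V_3 - 0)/82 + (V_3 - V_1)/11000 = 0
Collecting terms (coefficients in siemens):
  0.0001192·V_1 - 0.00009091·V_3 = 0.0003871
  0.01232·V_3 - 0.00009091·V_1 = 0.0008
Determinant D = (0.0001192)(0.01232) - (-0.00009091)(-0.00009091) = 0.000001461
V_1 = [(0.0003871)(0.01232) - (-0.00009091)(0.0008)]/D = 3.315 V
V_3 = [(0.0001192)(0.0008) - (0.0003871)(-0.00009091)]/D = 0.0894 V
V_th = V_1 - V_3 = 3.315 - 0.0894 = 3.225 V
Step 2 — R_th: zero the source — replace V1 by a short circuit (node 2 merges into node 0) — and find the resistance seen between A (node 1) and B (node 3).
Reduce the network between node 1 (A) and node 3 (B) by series/parallel combination:
  Rp1 = R1 ‖ R2 (parallel, both between nodes 0 and 1) = 1/(1/62000 + 1/82000) = 35310 Ω
  Rp2 = R3 ‖ R4 (parallel, both between nodes 0 and 3) = 1/(1/30000 + 1/82) = 81.78 Ω
  Rs1 = Rp1 + Rp2 (series, joined only at node 0) = 35310 + 81.78 = 35390 Ω
  Rp3 = R5 ‖ Rs1 (parallel, both between nodes 1 and 3) = 1/(1/11000 + 1/35390) = 8392 Ω
R_th = 8.392 kΩ
I_n = V_th/R_th = 3.225/8392 = 0.0003844 A, and R_n = R_th = 8.392 kΩ

Final answer: I_n = 0.0003844 A, R_n = 8.392 kΩ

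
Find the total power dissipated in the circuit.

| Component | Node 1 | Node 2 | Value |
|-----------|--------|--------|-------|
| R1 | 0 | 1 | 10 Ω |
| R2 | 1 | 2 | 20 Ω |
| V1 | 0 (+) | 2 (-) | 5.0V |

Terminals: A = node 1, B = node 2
Nodal analysis, taking node 2 as the 0 V reference.
Source V1 fixes V_0 = 5 V.
KCL at each unknown node (sum of currents leaving = 0; resistances in Ω):
  Node 1: (V_1 - 5)/10 + (V_1 - 0)/20 = 0
Collecting terms: 0.15 × V_1 = 0.5  =>  V_1 = 3.333 V
Power in each resistor, P = (ΔV)²/R:
  P_R1 = (5 - 3.333)²/10 = 0.2778 W
  P_R2 = (3.333 - 0)²/20 = 0.5556 W
P_total = P_R1 + P_R2 = 0.8333 W

Final answer: 0.8333 W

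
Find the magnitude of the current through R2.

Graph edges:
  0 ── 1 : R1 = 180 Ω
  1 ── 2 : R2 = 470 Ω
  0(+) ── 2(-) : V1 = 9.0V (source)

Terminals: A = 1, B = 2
Nodal analysis, taking node 2 as the 0 V reference.
Source V1 fixes V_0 = 9 V.
KCL at each unknown node (sum of currents leaving = 0; resistances in Ω):
  Node 1: (V_1 - 9)/180 + (V_1 - 0)/470 = 0
Collecting terms: 0.007683 × V_1 = 0.05  =>  V_1 = 6.508 V
I_R2 = (V_1 - V_2)/R2 = (6.508 - 0)/470 = 0.01385 A
|I_R2| = 0.01385 A

Final answer: |I_R2| = 0.01385 A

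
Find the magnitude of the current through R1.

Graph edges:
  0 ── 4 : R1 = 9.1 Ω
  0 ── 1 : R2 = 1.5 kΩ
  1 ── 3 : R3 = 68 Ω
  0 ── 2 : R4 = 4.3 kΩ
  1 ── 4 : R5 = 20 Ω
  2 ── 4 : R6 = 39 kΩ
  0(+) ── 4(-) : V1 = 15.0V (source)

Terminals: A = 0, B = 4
Nodal analysis, taking node 4 as the 0 V reference.
Source V1 fixes V_0 = 15 V.
KCL at each unknown node (sum of currents leaving = 0; resistances in Ω):
  Node 1: (V_1 - 15)/1500 + (V_1 - V_3)/68 + (V_1 - 0)/20 = 0
  Node 2: (V_2 - 15)/4300 + (V_2 - 0)/39000 = 0
  Node 3: (V_3 - V_1)/68 = 0
Collecting terms (coefficients in siemens):
  0.06537·V_1 - 0.01471·V_3 = 0.01
  0.0002582·V_2 = 0.003488
  0.01471·V_3 - 0.01471·V_1 = 0
Solving these 3 simultaneous equations (Gaussian elimination) gives:
  V_1 = 0.1974 V, V_2 = 13.51 V, V_3 = 0.1974 V
I_R1 = (V_0 - V_4)/R1 = (15 - 0)/9.1 = 1.648 A
|I_R1| = 1.648 A

Final answer: |I_R1| = 1.648 A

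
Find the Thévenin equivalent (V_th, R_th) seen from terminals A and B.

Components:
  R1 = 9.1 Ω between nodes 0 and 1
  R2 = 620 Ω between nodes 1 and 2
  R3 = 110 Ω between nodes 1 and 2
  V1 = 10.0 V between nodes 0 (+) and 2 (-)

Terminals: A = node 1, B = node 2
Step 1 — V_th is the open-circuit voltage V_A - V_B (nothing connected across the terminals).
Nodal analysis, taking node 2 as the 0 V reference.
Source V1 fixes V_0 = 10 V.
KCL at each unknown node (sum of currents leaving = 0; resistances in Ω):
  Node 1: (V_1 - 10)/9.1 + (V_1 - 0)/620 + (V_1 - 0)/110 = 0
Collecting terms: 0.1206 × V_1 = 1.099  =>  V_1 = 9.112 V
V_th = V_1 - V_2 = 9.112 - 0 = 9.112 V
Step 2 — R_th: zero the source — replace V1 by a short circuit (node 2 merges into node 0) — and find the resistance seen between A (node 1) and B (node 0).
Reduce the network between node 1 (A) and node 0 (B) by series/parallel combination:
  Rp1 = R1 ‖ R2 ‖ R3 (parallel, all between nodes 0 and 1) = 1/(1/9.1 + 1/620 + 1/110) = 8.292 Ω
R_th = 8.292 Ω

Final answer: V_th = 9.112 V, R_th = 8.292 Ω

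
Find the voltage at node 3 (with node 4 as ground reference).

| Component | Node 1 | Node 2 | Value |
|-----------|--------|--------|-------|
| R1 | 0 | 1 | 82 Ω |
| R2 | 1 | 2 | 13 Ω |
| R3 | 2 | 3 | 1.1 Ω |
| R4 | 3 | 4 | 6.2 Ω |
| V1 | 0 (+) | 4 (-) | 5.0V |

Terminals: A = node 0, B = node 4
Nodal analysis, taking node 4 as the 0 V reference.
Source V1 fixes V_0 = 5 V.
KCL at each unknown node (sum of currents leaving = 0; resistances in Ω):
  Node 1: (V_1 - 5)/82 + (V_1 - V_2)/13 = 0
  Node 2: (V_2 - V_1)/13 + (V_2 - V_3)/1.1 = 0
  Node 3: (V_3 - V_2)/1.1 + (V_3 - 0)/6.2 = 0
Collecting terms (coefficients in siemens):
  0.08912·V_1 - 0.07692·V_2 = 0.06098
  0.986·V_2 - 0.07692·V_1 - 0.9091·V_3 = 0
  1.07·V_3 - 0.9091·V_2 = 0
Solving these 3 simultaneous equations (Gaussian elimination) gives:
  V_1 = 0.9922 V, V_2 = 0.3568 V, V_3 = 0.303 V
The requested potential is V_3 = 0.303 V.

Final answer: V_3 = 0.303 V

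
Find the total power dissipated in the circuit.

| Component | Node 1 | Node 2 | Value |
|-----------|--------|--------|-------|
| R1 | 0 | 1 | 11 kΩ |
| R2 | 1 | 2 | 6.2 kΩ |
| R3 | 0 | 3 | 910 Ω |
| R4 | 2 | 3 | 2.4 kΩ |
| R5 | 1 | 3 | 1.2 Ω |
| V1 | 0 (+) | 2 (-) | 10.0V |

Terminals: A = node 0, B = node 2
Nodal analysis, taking node 2 as the 0 V reference.
Source V1 fixes V_0 = 10 V.
KCL at each unknown node (sum of currents leaving = 0; resistances in Ω):
  Node 1: (V_1 - 10)/11000 + (V_1 - 0)/6200 + (V_1 - V_3)/1.2 = 0
  Node 3: (V_3 - 10)/910 + (V_3 - 0)/2400 + (V_3 - V_1)/1.2 = 0
Collecting terms (coefficients in siemens):
  0.8336·V_1 - 0.8333·V_3 = 0.0009091
  0.8348·V_3 - 0.8333·V_1 = 0.01099
Determinant D = (0.8336)(0.8348) - (-0.8333)(-0.8333) = 0.001474
V_1 = [(0.0009091)(0.8348) - (-0.8333)(0.01099)]/D = 6.73 V
V_3 = [(0.8336)(0.01099) - (0.0009091)(-0.8333)]/D = 6.731 V
Power in each resistor, P = (ΔV)²/R:
  P_R1 = (10 - 6.73)²/11000 = 0.0009722 W
  P_R2 = (6.73 - 0)²/6200 = 0.007305 W
  P_R3 = (10 - 6.731)²/910 = 0.01175 W
  P_R4 = (0 - 6.731)²/2400 = 0.01888 W
  P_R5 = (6.73 - 6.731)²/1.2 = 0.0000007454 W
P_total = P_R1 + P_R2 + P_R3 + P_R4 + P_R5 = 0.0389 W

Final answer: 0.0389 W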